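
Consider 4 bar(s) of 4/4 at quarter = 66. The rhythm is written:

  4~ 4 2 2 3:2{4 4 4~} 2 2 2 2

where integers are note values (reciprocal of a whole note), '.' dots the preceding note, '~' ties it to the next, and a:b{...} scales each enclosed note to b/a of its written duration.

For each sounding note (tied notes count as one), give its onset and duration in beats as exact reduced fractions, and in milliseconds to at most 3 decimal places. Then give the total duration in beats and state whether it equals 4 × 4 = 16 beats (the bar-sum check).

1) 0.0ms=0b +1818.182ms=2b
2) 1818.182ms=2b +1818.182ms=2b
3) 3636.364ms=4b +1818.182ms=2b
4) 5454.545ms=6b +606.061ms=2/3b
5) 6060.606ms=20/3b +606.061ms=2/3b
6) 6666.667ms=22/3b +2424.242ms=8/3b
7) 9090.909ms=10b +1818.182ms=2b
8) 10909.091ms=12b +1818.182ms=2b
9) 12727.273ms=14b +1818.182ms=2b
Σ=16b of 16 (66bpm 4/4) — PASS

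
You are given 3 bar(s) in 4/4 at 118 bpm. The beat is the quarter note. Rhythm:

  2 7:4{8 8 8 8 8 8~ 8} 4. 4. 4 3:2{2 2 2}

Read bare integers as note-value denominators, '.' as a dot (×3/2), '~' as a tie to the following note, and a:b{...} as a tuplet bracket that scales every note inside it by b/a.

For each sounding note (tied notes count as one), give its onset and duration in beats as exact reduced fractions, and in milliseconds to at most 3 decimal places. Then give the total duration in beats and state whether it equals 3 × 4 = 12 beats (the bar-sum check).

1) 0.0ms=0b +1016.949ms=2b
2) 1016.949ms=2b +145.278ms=2/7b
3) 1162.228ms=16/7b +145.278ms=2/7b
4) 1307.506ms=18/7b +145.278ms=2/7b
5) 1452.785ms=20/7b +145.278ms=2/7b
6) 1598.063ms=22/7b +145.278ms=2/7b
7) 1743.341ms=24/7b +290.557ms=4/7b
8) 2033.898ms=4b +762.712ms=3/2b
9) 2796.61ms=11/2b +762.712ms=3/2b
10) 3559.322ms=7b +508.475ms=1b
11) 4067.797ms=8b +677.966ms=4/3b
12) 4745.763ms=28/3b +677.966ms=4/3b
13) 5423.729ms=32/3b +677.966ms=4/3b
Σ=12b of 12 (118bpm 4/4) — PASS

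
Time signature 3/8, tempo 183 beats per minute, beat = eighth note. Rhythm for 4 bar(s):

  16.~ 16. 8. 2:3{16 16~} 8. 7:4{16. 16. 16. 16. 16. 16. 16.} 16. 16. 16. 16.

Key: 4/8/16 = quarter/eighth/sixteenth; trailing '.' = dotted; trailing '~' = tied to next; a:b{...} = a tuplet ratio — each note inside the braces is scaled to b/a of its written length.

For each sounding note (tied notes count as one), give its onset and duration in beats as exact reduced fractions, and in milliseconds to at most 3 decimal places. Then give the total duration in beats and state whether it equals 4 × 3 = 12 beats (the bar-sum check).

1) 0.0ms=0b +491.803ms=3/2b
2) 491.803ms=3/2b +491.803ms=3/2b
3) 983.607ms=3b +245.902ms=3/4b
4) 1229.508ms=15/4b +737.705ms=9/4b
5) 1967.213ms=6b +140.515ms=3/7b
6) 2107.728ms=45/7b +140.515ms=3/7b
7) 2248.244ms=48/7b +140.515ms=3/7b
8) 2388.759ms=51/7b +140.515ms=3/7b
9) 2529.274ms=54/7b +140.515ms=3/7b
10) 2669.789ms=57/7b +140.515ms=3/7b
11) 2810.304ms=60/7b +140.515ms=3/7b
12) 2950.82ms=9b +245.902ms=3/4b
13) 3196.721ms=39/4b +245.902ms=3/4b
14) 3442.623ms=21/2b +245.902ms=3/4b
15) 3688.525ms=45/4b +245.902ms=3/4b
Σ=12b of 12 (183bpm 3/8) — PASS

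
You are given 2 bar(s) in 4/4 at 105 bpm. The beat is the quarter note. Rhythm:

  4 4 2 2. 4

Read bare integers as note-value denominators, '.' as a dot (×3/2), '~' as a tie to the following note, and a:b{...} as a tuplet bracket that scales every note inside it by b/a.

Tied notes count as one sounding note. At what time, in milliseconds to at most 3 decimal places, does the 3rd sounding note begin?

1. 0.0ms @ 0 + 571.429ms (1)
2. 571.429ms @ 1 + 571.429ms (1)
3. 1142.857ms @ 2 + 1142.857ms (2)
4. 2285.714ms @ 4 + 1714.286ms (3)
5. 4000.0ms @ 7 + 571.429ms (1)

note 3 onset = 2b = 1142.857ms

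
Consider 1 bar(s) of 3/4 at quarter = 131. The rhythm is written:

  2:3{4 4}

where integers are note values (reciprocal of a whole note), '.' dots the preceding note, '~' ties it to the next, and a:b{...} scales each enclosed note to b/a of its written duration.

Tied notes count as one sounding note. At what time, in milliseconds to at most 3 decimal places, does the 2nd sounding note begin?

note 2 onset = 3/2b = 687.023ms

1. 0.0ms @ 0 + 687.023ms (3/2)
2. 687.023ms @ 3/2 + 687.023ms (3/2)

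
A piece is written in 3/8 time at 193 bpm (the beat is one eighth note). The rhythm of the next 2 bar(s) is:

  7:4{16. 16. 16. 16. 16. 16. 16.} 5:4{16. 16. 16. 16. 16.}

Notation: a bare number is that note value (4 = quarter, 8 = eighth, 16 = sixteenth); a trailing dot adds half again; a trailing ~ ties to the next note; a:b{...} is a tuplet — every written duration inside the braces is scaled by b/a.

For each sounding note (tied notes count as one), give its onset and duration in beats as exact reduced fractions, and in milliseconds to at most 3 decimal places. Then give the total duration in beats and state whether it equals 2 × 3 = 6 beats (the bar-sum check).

1) 0.0ms=0b +133.235ms=3/7b
2) 133.235ms=3/7b +133.235ms=3/7b
3) 266.469ms=6/7b +133.235ms=3/7b
4) 399.704ms=9/7b +133.235ms=3/7b
5) 532.939ms=12/7b +133.235ms=3/7b
6) 666.173ms=15/7b +133.235ms=3/7b
7) 799.408ms=18/7b +133.235ms=3/7b
8) 932.642ms=3b +186.528ms=3/5b
9) 1119.171ms=18/5b +186.528ms=3/5b
10) 1305.699ms=21/5b +186.528ms=3/5b
11) 1492.228ms=24/5b +186.528ms=3/5b
12) 1678.756ms=27/5b +186.528ms=3/5b
Σ=6b of 6 (193bpm 3/8) — PASS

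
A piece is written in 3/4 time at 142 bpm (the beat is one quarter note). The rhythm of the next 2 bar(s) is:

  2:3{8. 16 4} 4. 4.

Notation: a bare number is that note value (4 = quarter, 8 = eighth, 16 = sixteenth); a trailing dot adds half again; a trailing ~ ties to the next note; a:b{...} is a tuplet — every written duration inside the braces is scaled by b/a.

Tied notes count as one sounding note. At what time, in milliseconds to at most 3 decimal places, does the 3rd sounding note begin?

note 3 onset = 3/2b = 633.803ms

1. 0.0ms @ 0 + 475.352ms (9/8)
2. 475.352ms @ 9/8 + 158.451ms (3/8)
3. 633.803ms @ 3/2 + 633.803ms (3/2)
4. 1267.606ms @ 3 + 633.803ms (3/2)
5. 1901.408ms @ 9/2 + 633.803ms (3/2)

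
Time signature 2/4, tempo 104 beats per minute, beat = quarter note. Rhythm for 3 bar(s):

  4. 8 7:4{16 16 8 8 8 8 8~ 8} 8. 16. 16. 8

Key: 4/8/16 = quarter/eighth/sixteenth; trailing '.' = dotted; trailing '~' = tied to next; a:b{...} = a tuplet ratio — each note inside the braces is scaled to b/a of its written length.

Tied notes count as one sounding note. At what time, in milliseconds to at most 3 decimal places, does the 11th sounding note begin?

1. 0.0ms @ 0 + 865.385ms (3/2)
2. 865.385ms @ 3/2 + 288.462ms (1/2)
3. 1153.846ms @ 2 + 82.418ms (1/7)
4. 1236.264ms @ 15/7 + 82.418ms (1/7)
5. 1318.681ms @ 16/7 + 164.835ms (2/7)
6. 1483.516ms @ 18/7 + 164.835ms (2/7)
7. 1648.352ms @ 20/7 + 164.835ms (2/7)
8. 1813.187ms @ 22/7 + 164.835ms (2/7)
9. 1978.022ms @ 24/7 + 329.67ms (4/7)
10. 2307.692ms @ 4 + 432.692ms (3/4)
11. 2740.385ms @ 19/4 + 216.346ms (3/8)
12. 2956.731ms @ 41/8 + 216.346ms (3/8)
13. 3173.077ms @ 11/2 + 288.462ms (1/2)

note 11 onset = 19/4b = 2740.385ms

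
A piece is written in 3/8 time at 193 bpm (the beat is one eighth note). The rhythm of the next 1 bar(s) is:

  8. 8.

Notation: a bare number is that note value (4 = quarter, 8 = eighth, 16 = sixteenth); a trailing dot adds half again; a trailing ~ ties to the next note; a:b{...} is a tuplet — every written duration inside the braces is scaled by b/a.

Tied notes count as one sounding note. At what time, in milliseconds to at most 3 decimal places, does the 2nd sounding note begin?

1. 0.0ms @ 0 + 466.321ms (3/2)
2. 466.321ms @ 3/2 + 466.321ms (3/2)

note 2 onset = 3/2b = 466.321ms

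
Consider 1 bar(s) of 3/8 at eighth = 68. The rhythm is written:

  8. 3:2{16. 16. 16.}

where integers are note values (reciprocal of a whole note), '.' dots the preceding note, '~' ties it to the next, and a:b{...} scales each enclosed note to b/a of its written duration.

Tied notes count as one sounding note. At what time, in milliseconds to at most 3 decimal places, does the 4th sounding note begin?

note 4 onset = 5/2b = 2205.882ms

1. 0.0ms @ 0 + 1323.529ms (3/2)
2. 1323.529ms @ 3/2 + 441.176ms (1/2)
3. 1764.706ms @ 2 + 441.176ms (1/2)
4. 2205.882ms @ 5/2 + 441.176ms (1/2)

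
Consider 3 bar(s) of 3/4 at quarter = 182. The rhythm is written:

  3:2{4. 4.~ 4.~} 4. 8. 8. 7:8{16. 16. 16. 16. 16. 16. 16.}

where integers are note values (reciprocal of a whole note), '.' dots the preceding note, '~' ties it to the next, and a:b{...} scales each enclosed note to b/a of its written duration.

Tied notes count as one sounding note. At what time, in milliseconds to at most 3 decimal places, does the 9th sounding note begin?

note 9 onset = 54/7b = 2543.171ms

1. 0.0ms @ 0 + 329.67ms (1)
2. 329.67ms @ 1 + 1153.846ms (7/2)
3. 1483.516ms @ 9/2 + 247.253ms (3/4)
4. 1730.769ms @ 21/4 + 247.253ms (3/4)
5. 1978.022ms @ 6 + 141.287ms (3/7)
6. 2119.309ms @ 45/7 + 141.287ms (3/7)
7. 2260.597ms @ 48/7 + 141.287ms (3/7)
8. 2401.884ms @ 51/7 + 141.287ms (3/7)
9. 2543.171ms @ 54/7 + 141.287ms (3/7)
10. 2684.458ms @ 57/7 + 141.287ms (3/7)
11. 2825.746ms @ 60/7 + 141.287ms (3/7)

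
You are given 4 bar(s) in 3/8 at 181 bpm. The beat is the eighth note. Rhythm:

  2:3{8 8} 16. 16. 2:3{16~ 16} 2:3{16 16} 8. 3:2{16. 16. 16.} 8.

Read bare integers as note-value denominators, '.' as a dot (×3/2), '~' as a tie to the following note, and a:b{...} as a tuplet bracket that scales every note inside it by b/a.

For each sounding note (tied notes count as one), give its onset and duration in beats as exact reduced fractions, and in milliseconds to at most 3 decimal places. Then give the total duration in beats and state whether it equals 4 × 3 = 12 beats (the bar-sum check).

1) 0.0ms=0b +497.238ms=3/2b
2) 497.238ms=3/2b +497.238ms=3/2b
3) 994.475ms=3b +248.619ms=3/4b
4) 1243.094ms=15/4b +248.619ms=3/4b
5) 1491.713ms=9/2b +497.238ms=3/2b
6) 1988.95ms=6b +248.619ms=3/4b
7) 2237.569ms=27/4b +248.619ms=3/4b
8) 2486.188ms=15/2b +497.238ms=3/2b
9) 2983.425ms=9b +165.746ms=1/2b
10) 3149.171ms=19/2b +165.746ms=1/2b
11) 3314.917ms=10b +165.746ms=1/2b
12) 3480.663ms=21/2b +497.238ms=3/2b
Σ=12b of 12 (181bpm 3/8) — PASS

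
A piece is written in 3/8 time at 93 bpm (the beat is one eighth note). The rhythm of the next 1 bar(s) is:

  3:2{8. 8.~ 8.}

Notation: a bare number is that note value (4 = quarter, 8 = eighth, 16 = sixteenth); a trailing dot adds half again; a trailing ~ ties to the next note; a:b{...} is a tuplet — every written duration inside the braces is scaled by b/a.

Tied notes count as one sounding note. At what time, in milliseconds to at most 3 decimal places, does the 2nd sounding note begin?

note 2 onset = 1b = 645.161ms

1. 0.0ms @ 0 + 645.161ms (1)
2. 645.161ms @ 1 + 1290.323ms (2)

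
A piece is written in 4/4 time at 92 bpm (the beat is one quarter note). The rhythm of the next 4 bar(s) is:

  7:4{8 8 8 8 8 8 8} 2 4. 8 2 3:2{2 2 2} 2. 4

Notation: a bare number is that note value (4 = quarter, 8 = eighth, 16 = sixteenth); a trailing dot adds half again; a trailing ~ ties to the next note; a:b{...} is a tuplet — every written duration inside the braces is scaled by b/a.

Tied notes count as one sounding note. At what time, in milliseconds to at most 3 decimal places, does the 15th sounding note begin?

note 15 onset = 12b = 7826.087ms

1. 0.0ms @ 0 + 186.335ms (2/7)
2. 186.335ms @ 2/7 + 186.335ms (2/7)
3. 372.671ms @ 4/7 + 186.335ms (2/7)
4. 559.006ms @ 6/7 + 186.335ms (2/7)
5. 745.342ms @ 8/7 + 186.335ms (2/7)
6. 931.677ms @ 10/7 + 186.335ms (2/7)
7. 1118.012ms @ 12/7 + 186.335ms (2/7)
8. 1304.348ms @ 2 + 1304.348ms (2)
9. 2608.696ms @ 4 + 978.261ms (3/2)
10. 3586.957ms @ 11/2 + 326.087ms (1/2)
11. 3913.043ms @ 6 + 1304.348ms (2)
12. 5217.391ms @ 8 + 869.565ms (4/3)
13. 6086.957ms @ 28/3 + 869.565ms (4/3)
14. 6956.522ms @ 32/3 + 869.565ms (4/3)
15. 7826.087ms @ 12 + 1956.522ms (3)
16. 9782.609ms @ 15 + 652.174ms (1)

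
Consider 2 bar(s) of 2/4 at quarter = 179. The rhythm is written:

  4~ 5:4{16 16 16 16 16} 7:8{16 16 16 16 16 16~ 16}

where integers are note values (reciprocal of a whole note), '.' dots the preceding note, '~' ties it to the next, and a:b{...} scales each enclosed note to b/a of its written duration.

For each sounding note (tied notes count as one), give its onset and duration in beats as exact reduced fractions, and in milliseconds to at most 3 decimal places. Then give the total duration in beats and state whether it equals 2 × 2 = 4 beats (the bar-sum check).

1) 0.0ms=0b +402.235ms=6/5b
2) 402.235ms=6/5b +67.039ms=1/5b
3) 469.274ms=7/5b +67.039ms=1/5b
4) 536.313ms=8/5b +67.039ms=1/5b
5) 603.352ms=9/5b +67.039ms=1/5b
6) 670.391ms=2b +95.77ms=2/7b
7) 766.161ms=16/7b +95.77ms=2/7b
8) 861.931ms=18/7b +95.77ms=2/7b
9) 957.702ms=20/7b +95.77ms=2/7b
10) 1053.472ms=22/7b +95.77ms=2/7b
11) 1149.242ms=24/7b +191.54ms=4/7b
Σ=4b of 4 (179bpm 2/4) — PASS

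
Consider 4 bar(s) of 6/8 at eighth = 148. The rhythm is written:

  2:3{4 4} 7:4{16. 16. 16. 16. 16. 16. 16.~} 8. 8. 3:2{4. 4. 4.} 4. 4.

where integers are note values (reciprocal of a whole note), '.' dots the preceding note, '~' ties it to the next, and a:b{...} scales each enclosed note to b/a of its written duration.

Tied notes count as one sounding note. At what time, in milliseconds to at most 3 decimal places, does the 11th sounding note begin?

note 11 onset = 12b = 4864.865ms

1. 0.0ms @ 0 + 1216.216ms (3)
2. 1216.216ms @ 3 + 1216.216ms (3)
3. 2432.432ms @ 6 + 173.745ms (3/7)
4. 2606.178ms @ 45/7 + 173.745ms (3/7)
5. 2779.923ms @ 48/7 + 173.745ms (3/7)
6. 2953.668ms @ 51/7 + 173.745ms (3/7)
7. 3127.413ms @ 54/7 + 173.745ms (3/7)
8. 3301.158ms @ 57/7 + 173.745ms (3/7)
9. 3474.903ms @ 60/7 + 781.853ms (27/14)
10. 4256.757ms @ 21/2 + 608.108ms (3/2)
11. 4864.865ms @ 12 + 810.811ms (2)
12. 5675.676ms @ 14 + 810.811ms (2)
13. 6486.486ms @ 16 + 810.811ms (2)
14. 7297.297ms @ 18 + 1216.216ms (3)
15. 8513.514ms @ 21 + 1216.216ms (3)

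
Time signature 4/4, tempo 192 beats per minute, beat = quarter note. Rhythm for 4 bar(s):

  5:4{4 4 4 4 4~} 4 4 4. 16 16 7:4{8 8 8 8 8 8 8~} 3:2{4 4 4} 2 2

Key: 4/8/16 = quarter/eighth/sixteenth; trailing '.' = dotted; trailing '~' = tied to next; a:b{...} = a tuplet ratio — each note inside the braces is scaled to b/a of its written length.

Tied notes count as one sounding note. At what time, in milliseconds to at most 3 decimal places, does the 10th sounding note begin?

note 10 onset = 8b = 2500.0ms

1. 0.0ms @ 0 + 250.0ms (4/5)
2. 250.0ms @ 4/5 + 250.0ms (4/5)
3. 500.0ms @ 8/5 + 250.0ms (4/5)
4. 750.0ms @ 12/5 + 250.0ms (4/5)
5. 1000.0ms @ 16/5 + 562.5ms (9/5)
6. 1562.5ms @ 5 + 312.5ms (1)
7. 1875.0ms @ 6 + 468.75ms (3/2)
8. 2343.75ms @ 15/2 + 78.125ms (1/4)
9. 2421.875ms @ 31/4 + 78.125ms (1/4)
10. 2500.0ms @ 8 + 89.286ms (2/7)
11. 2589.286ms @ 58/7 + 89.286ms (2/7)
12. 2678.571ms @ 60/7 + 89.286ms (2/7)
13. 2767.857ms @ 62/7 + 89.286ms (2/7)
14. 2857.143ms @ 64/7 + 89.286ms (2/7)
15. 2946.429ms @ 66/7 + 89.286ms (2/7)
16. 3035.714ms @ 68/7 + 297.619ms (20/21)
17. 3333.333ms @ 32/3 + 208.333ms (2/3)
18. 3541.667ms @ 34/3 + 208.333ms (2/3)
19. 3750.0ms @ 12 + 625.0ms (2)
20. 4375.0ms @ 14 + 625.0ms (2)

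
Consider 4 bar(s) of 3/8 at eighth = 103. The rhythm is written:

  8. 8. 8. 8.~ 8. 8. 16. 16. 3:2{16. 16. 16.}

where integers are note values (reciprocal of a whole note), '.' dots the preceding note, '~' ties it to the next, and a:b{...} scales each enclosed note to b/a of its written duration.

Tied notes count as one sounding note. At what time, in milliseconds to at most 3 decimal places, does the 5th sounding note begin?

note 5 onset = 15/2b = 4368.932ms

1. 0.0ms @ 0 + 873.786ms (3/2)
2. 873.786ms @ 3/2 + 873.786ms (3/2)
3. 1747.573ms @ 3 + 873.786ms (3/2)
4. 2621.359ms @ 9/2 + 1747.573ms (3)
5. 4368.932ms @ 15/2 + 873.786ms (3/2)
6. 5242.718ms @ 9 + 436.893ms (3/4)
7. 5679.612ms @ 39/4 + 436.893ms (3/4)
8. 6116.505ms @ 21/2 + 291.262ms (1/2)
9. 6407.767ms @ 11 + 291.262ms (1/2)
10. 6699.029ms @ 23/2 + 291.262ms (1/2)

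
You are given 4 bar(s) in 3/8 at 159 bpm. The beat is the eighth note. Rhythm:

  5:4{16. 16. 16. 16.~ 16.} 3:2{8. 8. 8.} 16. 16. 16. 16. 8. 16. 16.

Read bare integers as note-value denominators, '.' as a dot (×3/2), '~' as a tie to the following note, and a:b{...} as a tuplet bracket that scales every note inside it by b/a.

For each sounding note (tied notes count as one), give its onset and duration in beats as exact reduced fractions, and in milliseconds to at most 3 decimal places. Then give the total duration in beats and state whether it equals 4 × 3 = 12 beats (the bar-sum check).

1) 0.0ms=0b +226.415ms=3/5b
2) 226.415ms=3/5b +226.415ms=3/5b
3) 452.83ms=6/5b +226.415ms=3/5b
4) 679.245ms=9/5b +452.83ms=6/5b
5) 1132.075ms=3b +377.358ms=1b
6) 1509.434ms=4b +377.358ms=1b
7) 1886.792ms=5b +377.358ms=1b
8) 2264.151ms=6b +283.019ms=3/4b
9) 2547.17ms=27/4b +283.019ms=3/4b
10) 2830.189ms=15/2b +283.019ms=3/4b
11) 3113.208ms=33/4b +283.019ms=3/4b
12) 3396.226ms=9b +566.038ms=3/2b
13) 3962.264ms=21/2b +283.019ms=3/4b
14) 4245.283ms=45/4b +283.019ms=3/4b
Σ=12b of 12 (159bpm 3/8) — PASS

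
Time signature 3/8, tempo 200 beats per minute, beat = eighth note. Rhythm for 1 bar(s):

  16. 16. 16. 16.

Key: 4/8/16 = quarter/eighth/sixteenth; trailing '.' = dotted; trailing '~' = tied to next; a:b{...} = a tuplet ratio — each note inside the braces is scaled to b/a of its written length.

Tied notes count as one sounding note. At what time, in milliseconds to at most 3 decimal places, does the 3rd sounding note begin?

note 3 onset = 3/2b = 450.0ms

1. 0.0ms @ 0 + 225.0ms (3/4)
2. 225.0ms @ 3/4 + 225.0ms (3/4)
3. 450.0ms @ 3/2 + 225.0ms (3/4)
4. 675.0ms @ 9/4 + 225.0ms (3/4)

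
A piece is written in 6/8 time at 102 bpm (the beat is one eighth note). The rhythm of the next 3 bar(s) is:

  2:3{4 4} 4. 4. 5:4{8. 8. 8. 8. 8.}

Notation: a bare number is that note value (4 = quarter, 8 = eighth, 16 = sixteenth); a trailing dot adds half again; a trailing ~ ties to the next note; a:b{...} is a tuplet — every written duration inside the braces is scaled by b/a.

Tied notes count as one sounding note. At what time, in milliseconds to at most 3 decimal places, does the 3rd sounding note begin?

note 3 onset = 6b = 3529.412ms

1. 0.0ms @ 0 + 1764.706ms (3)
2. 1764.706ms @ 3 + 1764.706ms (3)
3. 3529.412ms @ 6 + 1764.706ms (3)
4. 5294.118ms @ 9 + 1764.706ms (3)
5. 7058.824ms @ 12 + 705.882ms (6/5)
6. 7764.706ms @ 66/5 + 705.882ms (6/5)
7. 8470.588ms @ 72/5 + 705.882ms (6/5)
8. 9176.471ms @ 78/5 + 705.882ms (6/5)
9. 9882.353ms @ 84/5 + 705.882ms (6/5)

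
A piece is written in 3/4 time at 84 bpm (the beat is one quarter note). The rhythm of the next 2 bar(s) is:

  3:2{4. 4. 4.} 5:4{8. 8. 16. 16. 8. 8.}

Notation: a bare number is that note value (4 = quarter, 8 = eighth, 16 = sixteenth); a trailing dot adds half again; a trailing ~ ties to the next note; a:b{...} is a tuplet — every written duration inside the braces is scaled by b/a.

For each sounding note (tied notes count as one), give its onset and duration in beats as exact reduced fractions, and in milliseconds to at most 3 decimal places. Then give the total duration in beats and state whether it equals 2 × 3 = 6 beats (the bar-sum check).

1) 0.0ms=0b +714.286ms=1b
2) 714.286ms=1b +714.286ms=1b
3) 1428.571ms=2b +714.286ms=1b
4) 2142.857ms=3b +428.571ms=3/5b
5) 2571.429ms=18/5b +428.571ms=3/5b
6) 3000.0ms=21/5b +214.286ms=3/10b
7) 3214.286ms=9/2b +214.286ms=3/10b
8) 3428.571ms=24/5b +428.571ms=3/5b
9) 3857.143ms=27/5b +428.571ms=3/5b
Σ=6b of 6 (84bpm 3/4) — PASS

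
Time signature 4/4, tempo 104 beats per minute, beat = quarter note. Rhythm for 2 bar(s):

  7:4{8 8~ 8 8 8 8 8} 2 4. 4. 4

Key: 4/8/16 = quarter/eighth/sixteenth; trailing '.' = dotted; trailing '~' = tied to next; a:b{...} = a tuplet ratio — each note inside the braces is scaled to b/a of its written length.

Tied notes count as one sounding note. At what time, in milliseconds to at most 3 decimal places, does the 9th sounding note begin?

1. 0.0ms @ 0 + 164.835ms (2/7)
2. 164.835ms @ 2/7 + 329.67ms (4/7)
3. 494.505ms @ 6/7 + 164.835ms (2/7)
4. 659.341ms @ 8/7 + 164.835ms (2/7)
5. 824.176ms @ 10/7 + 164.835ms (2/7)
6. 989.011ms @ 12/7 + 164.835ms (2/7)
7. 1153.846ms @ 2 + 1153.846ms (2)
8. 2307.692ms @ 4 + 865.385ms (3/2)
9. 3173.077ms @ 11/2 + 865.385ms (3/2)
10. 4038.462ms @ 7 + 576.923ms (1)

note 9 onset = 11/2b = 3173.077ms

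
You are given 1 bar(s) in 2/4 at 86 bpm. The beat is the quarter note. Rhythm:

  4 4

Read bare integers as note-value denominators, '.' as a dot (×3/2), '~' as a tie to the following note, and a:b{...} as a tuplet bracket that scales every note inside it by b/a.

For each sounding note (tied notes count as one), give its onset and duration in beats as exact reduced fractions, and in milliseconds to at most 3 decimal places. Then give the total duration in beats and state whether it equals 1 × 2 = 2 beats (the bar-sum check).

1) 0.0ms=0b +697.674ms=1b
2) 697.674ms=1b +697.674ms=1b
Σ=2b of 2 (86bpm 2/4) — PASS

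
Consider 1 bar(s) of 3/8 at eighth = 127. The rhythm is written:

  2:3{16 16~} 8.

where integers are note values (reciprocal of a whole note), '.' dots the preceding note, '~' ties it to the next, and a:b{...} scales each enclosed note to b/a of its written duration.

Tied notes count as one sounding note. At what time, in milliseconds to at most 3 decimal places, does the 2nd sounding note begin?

1. 0.0ms @ 0 + 354.331ms (3/4)
2. 354.331ms @ 3/4 + 1062.992ms (9/4)

note 2 onset = 3/4b = 354.331ms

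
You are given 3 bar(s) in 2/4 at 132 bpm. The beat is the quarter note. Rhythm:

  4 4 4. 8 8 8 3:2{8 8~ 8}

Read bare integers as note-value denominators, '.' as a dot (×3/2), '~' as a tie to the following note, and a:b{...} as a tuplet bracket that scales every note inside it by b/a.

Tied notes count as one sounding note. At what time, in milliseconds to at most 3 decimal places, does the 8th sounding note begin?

note 8 onset = 16/3b = 2424.242ms

1. 0.0ms @ 0 + 454.545ms (1)
2. 454.545ms @ 1 + 454.545ms (1)
3. 909.091ms @ 2 + 681.818ms (3/2)
4. 1590.909ms @ 7/2 + 227.273ms (1/2)
5. 1818.182ms @ 4 + 227.273ms (1/2)
6. 2045.455ms @ 9/2 + 227.273ms (1/2)
7. 2272.727ms @ 5 + 151.515ms (1/3)
8. 2424.242ms @ 16/3 + 303.03ms (2/3)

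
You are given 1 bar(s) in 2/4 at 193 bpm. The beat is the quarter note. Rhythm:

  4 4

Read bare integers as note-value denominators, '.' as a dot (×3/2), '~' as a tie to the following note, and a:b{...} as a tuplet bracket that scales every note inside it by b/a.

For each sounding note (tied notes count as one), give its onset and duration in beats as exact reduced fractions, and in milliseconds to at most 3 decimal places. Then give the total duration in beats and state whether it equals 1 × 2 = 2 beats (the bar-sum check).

1) 0.0ms=0b +310.881ms=1b
2) 310.881ms=1b +310.881ms=1b
Σ=2b of 2 (193bpm 2/4) — PASS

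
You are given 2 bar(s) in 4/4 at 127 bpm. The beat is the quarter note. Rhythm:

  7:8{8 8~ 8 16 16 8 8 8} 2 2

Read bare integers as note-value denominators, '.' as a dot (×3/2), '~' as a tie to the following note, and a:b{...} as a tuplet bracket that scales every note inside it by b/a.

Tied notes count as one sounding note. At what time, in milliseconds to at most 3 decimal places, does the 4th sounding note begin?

note 4 onset = 2b = 944.882ms

1. 0.0ms @ 0 + 269.966ms (4/7)
2. 269.966ms @ 4/7 + 539.933ms (8/7)
3. 809.899ms @ 12/7 + 134.983ms (2/7)
4. 944.882ms @ 2 + 134.983ms (2/7)
5. 1079.865ms @ 16/7 + 269.966ms (4/7)
6. 1349.831ms @ 20/7 + 269.966ms (4/7)
7. 1619.798ms @ 24/7 + 269.966ms (4/7)
8. 1889.764ms @ 4 + 944.882ms (2)
9. 2834.646ms @ 6 + 944.882ms (2)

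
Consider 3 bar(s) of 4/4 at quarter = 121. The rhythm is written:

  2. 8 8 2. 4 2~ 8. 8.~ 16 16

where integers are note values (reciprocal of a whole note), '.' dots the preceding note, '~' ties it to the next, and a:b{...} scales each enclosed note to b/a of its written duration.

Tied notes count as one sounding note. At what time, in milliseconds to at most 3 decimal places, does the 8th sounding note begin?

note 8 onset = 47/4b = 5826.446ms

1. 0.0ms @ 0 + 1487.603ms (3)
2. 1487.603ms @ 3 + 247.934ms (1/2)
3. 1735.537ms @ 7/2 + 247.934ms (1/2)
4. 1983.471ms @ 4 + 1487.603ms (3)
5. 3471.074ms @ 7 + 495.868ms (1)
6. 3966.942ms @ 8 + 1363.636ms (11/4)
7. 5330.579ms @ 43/4 + 495.868ms (1)
8. 5826.446ms @ 47/4 + 123.967ms (1/4)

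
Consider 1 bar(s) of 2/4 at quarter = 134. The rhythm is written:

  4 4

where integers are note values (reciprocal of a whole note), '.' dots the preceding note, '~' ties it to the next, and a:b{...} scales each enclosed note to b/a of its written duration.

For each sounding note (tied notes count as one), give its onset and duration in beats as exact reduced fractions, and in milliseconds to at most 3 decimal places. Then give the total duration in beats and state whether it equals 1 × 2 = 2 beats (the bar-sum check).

1) 0.0ms=0b +447.761ms=1b
2) 447.761ms=1b +447.761ms=1b
Σ=2b of 2 (134bpm 2/4) — PASS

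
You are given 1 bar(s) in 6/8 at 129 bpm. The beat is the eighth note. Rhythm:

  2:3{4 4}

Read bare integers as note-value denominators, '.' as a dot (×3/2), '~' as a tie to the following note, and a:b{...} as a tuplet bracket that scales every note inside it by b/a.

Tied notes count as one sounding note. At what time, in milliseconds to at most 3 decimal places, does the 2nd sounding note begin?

note 2 onset = 3b = 1395.349ms

1. 0.0ms @ 0 + 1395.349ms (3)
2. 1395.349ms @ 3 + 1395.349ms (3)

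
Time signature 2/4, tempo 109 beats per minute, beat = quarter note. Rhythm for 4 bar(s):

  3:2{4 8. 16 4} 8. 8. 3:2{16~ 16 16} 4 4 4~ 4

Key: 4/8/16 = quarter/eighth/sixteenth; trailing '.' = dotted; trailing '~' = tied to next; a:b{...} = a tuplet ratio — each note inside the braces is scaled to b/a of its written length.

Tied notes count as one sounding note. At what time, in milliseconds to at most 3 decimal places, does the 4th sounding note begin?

1. 0.0ms @ 0 + 366.972ms (2/3)
2. 366.972ms @ 2/3 + 275.229ms (1/2)
3. 642.202ms @ 7/6 + 91.743ms (1/6)
4. 733.945ms @ 4/3 + 366.972ms (2/3)
5. 1100.917ms @ 2 + 412.844ms (3/4)
6. 1513.761ms @ 11/4 + 412.844ms (3/4)
7. 1926.606ms @ 7/2 + 183.486ms (1/3)
8. 2110.092ms @ 23/6 + 91.743ms (1/6)
9. 2201.835ms @ 4 + 550.459ms (1)
10. 2752.294ms @ 5 + 550.459ms (1)
11. 3302.752ms @ 6 + 1100.917ms (2)

note 4 onset = 4/3b = 733.945ms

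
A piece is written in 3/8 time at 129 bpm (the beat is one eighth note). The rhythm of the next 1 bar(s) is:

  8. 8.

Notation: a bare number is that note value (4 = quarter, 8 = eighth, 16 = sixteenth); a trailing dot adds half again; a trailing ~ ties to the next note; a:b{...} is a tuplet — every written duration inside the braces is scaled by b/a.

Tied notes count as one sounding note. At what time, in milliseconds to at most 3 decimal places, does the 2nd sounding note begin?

1. 0.0ms @ 0 + 697.674ms (3/2)
2. 697.674ms @ 3/2 + 697.674ms (3/2)

note 2 onset = 3/2b = 697.674ms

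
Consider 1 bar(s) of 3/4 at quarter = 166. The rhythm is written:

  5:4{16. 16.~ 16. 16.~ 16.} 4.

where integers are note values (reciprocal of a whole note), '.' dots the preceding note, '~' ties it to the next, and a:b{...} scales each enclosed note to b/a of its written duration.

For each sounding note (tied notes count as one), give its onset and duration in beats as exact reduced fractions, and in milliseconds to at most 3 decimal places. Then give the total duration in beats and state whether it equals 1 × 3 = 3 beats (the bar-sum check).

1) 0.0ms=0b +108.434ms=3/10b
2) 108.434ms=3/10b +216.867ms=3/5b
3) 325.301ms=9/10b +216.867ms=3/5b
4) 542.169ms=3/2b +542.169ms=3/2b
Σ=3b of 3 (166bpm 3/4) — PASS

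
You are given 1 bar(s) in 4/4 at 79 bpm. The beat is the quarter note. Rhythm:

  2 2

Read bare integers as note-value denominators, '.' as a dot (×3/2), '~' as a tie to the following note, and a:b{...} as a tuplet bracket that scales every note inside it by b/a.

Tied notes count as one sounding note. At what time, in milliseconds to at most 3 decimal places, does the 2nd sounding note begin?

note 2 onset = 2b = 1518.987ms

1. 0.0ms @ 0 + 1518.987ms (2)
2. 1518.987ms @ 2 + 1518.987ms (2)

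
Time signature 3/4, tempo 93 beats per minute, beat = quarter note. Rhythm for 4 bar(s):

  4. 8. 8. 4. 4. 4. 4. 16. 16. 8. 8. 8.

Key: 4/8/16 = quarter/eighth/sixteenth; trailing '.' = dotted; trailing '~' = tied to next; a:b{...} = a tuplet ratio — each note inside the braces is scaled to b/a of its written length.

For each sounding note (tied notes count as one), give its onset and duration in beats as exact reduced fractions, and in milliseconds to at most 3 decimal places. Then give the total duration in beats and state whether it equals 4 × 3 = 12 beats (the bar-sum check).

1) 0.0ms=0b +967.742ms=3/2b
2) 967.742ms=3/2b +483.871ms=3/4b
3) 1451.613ms=9/4b +483.871ms=3/4b
4) 1935.484ms=3b +967.742ms=3/2b
5) 2903.226ms=9/2b +967.742ms=3/2b
6) 3870.968ms=6b +967.742ms=3/2b
7) 4838.71ms=15/2b +967.742ms=3/2b
8) 5806.452ms=9b +241.935ms=3/8b
9) 6048.387ms=75/8b +241.935ms=3/8b
10) 6290.323ms=39/4b +483.871ms=3/4b
11) 6774.194ms=21/2b +483.871ms=3/4b
12) 7258.065ms=45/4b +483.871ms=3/4b
Σ=12b of 12 (93bpm 3/4) — PASS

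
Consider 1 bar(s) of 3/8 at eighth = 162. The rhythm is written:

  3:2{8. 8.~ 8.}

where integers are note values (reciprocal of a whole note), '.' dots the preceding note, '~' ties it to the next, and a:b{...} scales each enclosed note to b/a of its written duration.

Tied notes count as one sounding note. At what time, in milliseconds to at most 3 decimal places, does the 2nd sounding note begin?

1. 0.0ms @ 0 + 370.37ms (1)
2. 370.37ms @ 1 + 740.741ms (2)

note 2 onset = 1b = 370.37ms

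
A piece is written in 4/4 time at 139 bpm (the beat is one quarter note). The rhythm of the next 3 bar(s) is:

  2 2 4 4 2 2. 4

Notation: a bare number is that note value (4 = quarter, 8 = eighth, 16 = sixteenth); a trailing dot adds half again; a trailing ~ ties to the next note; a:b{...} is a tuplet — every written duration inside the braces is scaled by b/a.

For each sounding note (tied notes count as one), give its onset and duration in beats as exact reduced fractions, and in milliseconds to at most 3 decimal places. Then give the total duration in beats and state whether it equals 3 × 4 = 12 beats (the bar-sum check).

1) 0.0ms=0b +863.309ms=2b
2) 863.309ms=2b +863.309ms=2b
3) 1726.619ms=4b +431.655ms=1b
4) 2158.273ms=5b +431.655ms=1b
5) 2589.928ms=6b +863.309ms=2b
6) 3453.237ms=8b +1294.964ms=3b
7) 4748.201ms=11b +431.655ms=1b
Σ=12b of 12 (139bpm 4/4) — PASS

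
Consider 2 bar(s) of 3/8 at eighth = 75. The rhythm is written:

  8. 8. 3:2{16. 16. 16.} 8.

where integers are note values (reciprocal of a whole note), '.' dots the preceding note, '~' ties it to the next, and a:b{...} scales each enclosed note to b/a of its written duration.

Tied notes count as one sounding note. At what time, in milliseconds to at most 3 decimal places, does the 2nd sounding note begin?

note 2 onset = 3/2b = 1200.0ms

1. 0.0ms @ 0 + 1200.0ms (3/2)
2. 1200.0ms @ 3/2 + 1200.0ms (3/2)
3. 2400.0ms @ 3 + 400.0ms (1/2)
4. 2800.0ms @ 7/2 + 400.0ms (1/2)
5. 3200.0ms @ 4 + 400.0ms (1/2)
6. 3600.0ms @ 9/2 + 1200.0ms (3/2)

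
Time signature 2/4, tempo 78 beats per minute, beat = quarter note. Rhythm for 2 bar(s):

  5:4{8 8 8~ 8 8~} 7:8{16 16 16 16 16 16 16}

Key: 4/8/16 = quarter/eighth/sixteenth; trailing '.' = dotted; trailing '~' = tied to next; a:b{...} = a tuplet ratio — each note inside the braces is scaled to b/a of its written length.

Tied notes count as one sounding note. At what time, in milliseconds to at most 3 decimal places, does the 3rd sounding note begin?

1. 0.0ms @ 0 + 307.692ms (2/5)
2. 307.692ms @ 2/5 + 307.692ms (2/5)
3. 615.385ms @ 4/5 + 615.385ms (4/5)
4. 1230.769ms @ 8/5 + 527.473ms (24/35)
5. 1758.242ms @ 16/7 + 219.78ms (2/7)
6. 1978.022ms @ 18/7 + 219.78ms (2/7)
7. 2197.802ms @ 20/7 + 219.78ms (2/7)
8. 2417.582ms @ 22/7 + 219.78ms (2/7)
9. 2637.363ms @ 24/7 + 219.78ms (2/7)
10. 2857.143ms @ 26/7 + 219.78ms (2/7)

note 3 onset = 4/5b = 615.385ms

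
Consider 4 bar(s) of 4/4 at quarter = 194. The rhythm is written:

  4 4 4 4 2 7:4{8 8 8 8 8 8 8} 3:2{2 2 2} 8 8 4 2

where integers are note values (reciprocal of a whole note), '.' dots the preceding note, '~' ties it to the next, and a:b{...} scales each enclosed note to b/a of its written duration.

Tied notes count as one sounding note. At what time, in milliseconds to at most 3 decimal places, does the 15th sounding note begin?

note 15 onset = 32/3b = 3298.969ms

1. 0.0ms @ 0 + 309.278ms (1)
2. 309.278ms @ 1 + 309.278ms (1)
3. 618.557ms @ 2 + 309.278ms (1)
4. 927.835ms @ 3 + 309.278ms (1)
5. 1237.113ms @ 4 + 618.557ms (2)
6. 1855.67ms @ 6 + 88.365ms (2/7)
7. 1944.035ms @ 44/7 + 88.365ms (2/7)
8. 2032.401ms @ 46/7 + 88.365ms (2/7)
9. 2120.766ms @ 48/7 + 88.365ms (2/7)
10. 2209.131ms @ 50/7 + 88.365ms (2/7)
11. 2297.496ms @ 52/7 + 88.365ms (2/7)
12. 2385.862ms @ 54/7 + 88.365ms (2/7)
13. 2474.227ms @ 8 + 412.371ms (4/3)
14. 2886.598ms @ 28/3 + 412.371ms (4/3)
15. 3298.969ms @ 32/3 + 412.371ms (4/3)
16. 3711.34ms @ 12 + 154.639ms (1/2)
17. 3865.979ms @ 25/2 + 154.639ms (1/2)
18. 4020.619ms @ 13 + 309.278ms (1)
19. 4329.897ms @ 14 + 618.557ms (2)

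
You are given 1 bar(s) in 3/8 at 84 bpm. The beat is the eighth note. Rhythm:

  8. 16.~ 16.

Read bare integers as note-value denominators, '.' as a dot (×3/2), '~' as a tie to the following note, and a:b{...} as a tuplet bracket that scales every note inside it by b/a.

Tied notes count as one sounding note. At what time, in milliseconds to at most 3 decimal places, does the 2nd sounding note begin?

note 2 onset = 3/2b = 1071.429ms

1. 0.0ms @ 0 + 1071.429ms (3/2)
2. 1071.429ms @ 3/2 + 1071.429ms (3/2)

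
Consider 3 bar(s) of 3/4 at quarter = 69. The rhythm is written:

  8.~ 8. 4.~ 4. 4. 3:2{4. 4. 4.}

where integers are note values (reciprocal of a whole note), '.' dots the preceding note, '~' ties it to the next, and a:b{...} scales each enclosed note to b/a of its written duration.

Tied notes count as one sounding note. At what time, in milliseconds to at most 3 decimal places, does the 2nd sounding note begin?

note 2 onset = 3/2b = 1304.348ms

1. 0.0ms @ 0 + 1304.348ms (3/2)
2. 1304.348ms @ 3/2 + 2608.696ms (3)
3. 3913.043ms @ 9/2 + 1304.348ms (3/2)
4. 5217.391ms @ 6 + 869.565ms (1)
5. 6086.957ms @ 7 + 869.565ms (1)
6. 6956.522ms @ 8 + 869.565ms (1)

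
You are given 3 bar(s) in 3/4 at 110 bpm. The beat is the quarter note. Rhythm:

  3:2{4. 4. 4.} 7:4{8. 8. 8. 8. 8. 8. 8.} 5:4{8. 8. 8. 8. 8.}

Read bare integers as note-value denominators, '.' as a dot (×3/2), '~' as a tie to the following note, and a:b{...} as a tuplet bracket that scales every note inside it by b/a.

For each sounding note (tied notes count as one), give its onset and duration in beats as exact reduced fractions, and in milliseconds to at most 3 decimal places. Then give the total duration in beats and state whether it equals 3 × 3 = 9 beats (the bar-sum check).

1) 0.0ms=0b +545.455ms=1b
2) 545.455ms=1b +545.455ms=1b
3) 1090.909ms=2b +545.455ms=1b
4) 1636.364ms=3b +233.766ms=3/7b
5) 1870.13ms=24/7b +233.766ms=3/7b
6) 2103.896ms=27/7b +233.766ms=3/7b
7) 2337.662ms=30/7b +233.766ms=3/7b
8) 2571.429ms=33/7b +233.766ms=3/7b
9) 2805.195ms=36/7b +233.766ms=3/7b
10) 3038.961ms=39/7b +233.766ms=3/7b
11) 3272.727ms=6b +327.273ms=3/5b
12) 3600.0ms=33/5b +327.273ms=3/5b
13) 3927.273ms=36/5b +327.273ms=3/5b
14) 4254.545ms=39/5b +327.273ms=3/5b
15) 4581.818ms=42/5b +327.273ms=3/5b
Σ=9b of 9 (110bpm 3/4) — PASS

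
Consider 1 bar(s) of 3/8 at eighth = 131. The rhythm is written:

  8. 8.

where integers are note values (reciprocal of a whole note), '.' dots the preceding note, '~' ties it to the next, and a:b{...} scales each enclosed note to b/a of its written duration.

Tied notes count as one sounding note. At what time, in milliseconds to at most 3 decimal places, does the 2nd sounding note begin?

note 2 onset = 3/2b = 687.023ms

1. 0.0ms @ 0 + 687.023ms (3/2)
2. 687.023ms @ 3/2 + 687.023ms (3/2)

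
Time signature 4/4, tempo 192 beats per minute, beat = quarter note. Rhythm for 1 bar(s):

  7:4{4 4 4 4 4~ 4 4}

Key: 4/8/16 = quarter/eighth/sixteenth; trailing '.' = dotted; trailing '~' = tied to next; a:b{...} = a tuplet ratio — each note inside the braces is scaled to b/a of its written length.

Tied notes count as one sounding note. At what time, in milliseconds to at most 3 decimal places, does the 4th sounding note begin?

note 4 onset = 12/7b = 535.714ms

1. 0.0ms @ 0 + 178.571ms (4/7)
2. 178.571ms @ 4/7 + 178.571ms (4/7)
3. 357.143ms @ 8/7 + 178.571ms (4/7)
4. 535.714ms @ 12/7 + 178.571ms (4/7)
5. 714.286ms @ 16/7 + 357.143ms (8/7)
6. 1071.429ms @ 24/7 + 178.571ms (4/7)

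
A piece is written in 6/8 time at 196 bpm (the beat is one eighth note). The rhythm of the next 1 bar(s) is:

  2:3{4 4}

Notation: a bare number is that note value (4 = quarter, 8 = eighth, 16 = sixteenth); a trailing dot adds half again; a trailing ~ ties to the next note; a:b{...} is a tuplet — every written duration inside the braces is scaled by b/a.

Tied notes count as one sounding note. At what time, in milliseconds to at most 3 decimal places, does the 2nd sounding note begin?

note 2 onset = 3b = 918.367ms

1. 0.0ms @ 0 + 918.367ms (3)
2. 918.367ms @ 3 + 918.367ms (3)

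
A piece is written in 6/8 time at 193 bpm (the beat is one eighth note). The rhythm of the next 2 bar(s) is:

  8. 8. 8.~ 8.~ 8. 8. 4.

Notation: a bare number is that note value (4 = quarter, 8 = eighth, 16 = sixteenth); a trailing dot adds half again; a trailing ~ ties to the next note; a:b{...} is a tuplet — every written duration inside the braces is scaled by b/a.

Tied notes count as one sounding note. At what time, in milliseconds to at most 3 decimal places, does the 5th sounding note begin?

1. 0.0ms @ 0 + 466.321ms (3/2)
2. 466.321ms @ 3/2 + 466.321ms (3/2)
3. 932.642ms @ 3 + 1398.964ms (9/2)
4. 2331.606ms @ 15/2 + 466.321ms (3/2)
5. 2797.927ms @ 9 + 932.642ms (3)

note 5 onset = 9b = 2797.927ms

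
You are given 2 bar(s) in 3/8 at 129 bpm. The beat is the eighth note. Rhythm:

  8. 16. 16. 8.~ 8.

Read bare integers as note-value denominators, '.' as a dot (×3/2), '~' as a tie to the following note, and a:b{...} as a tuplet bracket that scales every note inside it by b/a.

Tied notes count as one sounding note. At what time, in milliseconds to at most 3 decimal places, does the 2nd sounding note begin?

1. 0.0ms @ 0 + 697.674ms (3/2)
2. 697.674ms @ 3/2 + 348.837ms (3/4)
3. 1046.512ms @ 9/4 + 348.837ms (3/4)
4. 1395.349ms @ 3 + 1395.349ms (3)

note 2 onset = 3/2b = 697.674ms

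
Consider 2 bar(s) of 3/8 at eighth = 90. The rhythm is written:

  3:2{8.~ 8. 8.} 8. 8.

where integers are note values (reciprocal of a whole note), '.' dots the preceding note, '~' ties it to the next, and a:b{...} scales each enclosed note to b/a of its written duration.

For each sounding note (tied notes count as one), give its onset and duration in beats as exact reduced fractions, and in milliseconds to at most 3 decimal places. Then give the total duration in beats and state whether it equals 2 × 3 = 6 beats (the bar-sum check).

1) 0.0ms=0b +1333.333ms=2b
2) 1333.333ms=2b +666.667ms=1b
3) 2000.0ms=3b +1000.0ms=3/2b
4) 3000.0ms=9/2b +1000.0ms=3/2b
Σ=6b of 6 (90bpm 3/8) — PASS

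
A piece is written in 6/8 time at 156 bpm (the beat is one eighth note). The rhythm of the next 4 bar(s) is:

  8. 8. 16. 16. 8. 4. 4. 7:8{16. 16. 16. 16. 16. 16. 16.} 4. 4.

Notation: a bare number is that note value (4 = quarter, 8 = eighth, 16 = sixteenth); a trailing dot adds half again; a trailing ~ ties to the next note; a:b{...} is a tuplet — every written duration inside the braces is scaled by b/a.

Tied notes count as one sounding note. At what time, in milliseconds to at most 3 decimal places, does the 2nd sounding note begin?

note 2 onset = 3/2b = 576.923ms

1. 0.0ms @ 0 + 576.923ms (3/2)
2. 576.923ms @ 3/2 + 576.923ms (3/2)
3. 1153.846ms @ 3 + 288.462ms (3/4)
4. 1442.308ms @ 15/4 + 288.462ms (3/4)
5. 1730.769ms @ 9/2 + 576.923ms (3/2)
6. 2307.692ms @ 6 + 1153.846ms (3)
7. 3461.538ms @ 9 + 1153.846ms (3)
8. 4615.385ms @ 12 + 329.67ms (6/7)
9. 4945.055ms @ 90/7 + 329.67ms (6/7)
10. 5274.725ms @ 96/7 + 329.67ms (6/7)
11. 5604.396ms @ 102/7 + 329.67ms (6/7)
12. 5934.066ms @ 108/7 + 329.67ms (6/7)
13. 6263.736ms @ 114/7 + 329.67ms (6/7)
14. 6593.407ms @ 120/7 + 329.67ms (6/7)
15. 6923.077ms @ 18 + 1153.846ms (3)
16. 8076.923ms @ 21 + 1153.846ms (3)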